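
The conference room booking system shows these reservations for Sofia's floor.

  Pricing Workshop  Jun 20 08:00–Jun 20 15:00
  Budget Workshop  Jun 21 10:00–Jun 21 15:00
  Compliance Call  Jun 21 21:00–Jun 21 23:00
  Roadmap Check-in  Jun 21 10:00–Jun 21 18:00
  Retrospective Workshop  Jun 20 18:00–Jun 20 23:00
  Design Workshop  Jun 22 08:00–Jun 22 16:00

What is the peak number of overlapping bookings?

Walk through starts and ends in time order (an end at T is processed before a start at T):
Jun 20 08:00 start Pricing Workshop → 1
Jun 20 15:00 end Pricing Workshop → 0
Jun 20 18:00 start Retrospective Workshop → 1
Jun 20 23:00 end Retrospective Workshop → 0
Jun 21 10:00 start Budget Workshop → 1
Jun 21 10:00 start Roadmap Check-in → 2
Jun 21 15:00 end Budget Workshop → 1
Jun 21 18:00 end Roadmap Check-in → 0
Jun 21 21:00 start Compliance Call → 1
Jun 21 23:00 end Compliance Call → 0
Jun 22 08:00 start Design Workshop → 1
Jun 22 16:00 end Design Workshop → 0
Peak is 2, at Jun 21 10:00 (Budget Workshop, Roadmap Check-in).

2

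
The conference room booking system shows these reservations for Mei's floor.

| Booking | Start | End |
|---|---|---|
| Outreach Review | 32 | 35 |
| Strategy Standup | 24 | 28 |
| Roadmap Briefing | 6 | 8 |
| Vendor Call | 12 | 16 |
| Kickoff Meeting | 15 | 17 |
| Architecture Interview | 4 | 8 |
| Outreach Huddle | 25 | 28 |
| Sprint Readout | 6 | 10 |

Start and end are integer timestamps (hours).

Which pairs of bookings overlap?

Architecture Interview & Roadmap Briefing, Architecture Interview & Sprint Readout, Kickoff Meeting & Vendor Call, Outreach Huddle & Strategy Standup, Roadmap Briefing & Sprint Readout

Two intervals overlap when each starts before the other ends.
Sorted by start: Architecture Interview, Sprint Readout, Roadmap Briefing, Vendor Call, Kickoff Meeting, Strategy Standup, Outreach Huddle, Outreach Review.
Sprint Readout starts before Architecture Interview ends → Architecture Interview and Sprint Readout overlap.
Roadmap Briefing starts before Architecture Interview ends → Architecture Interview and Roadmap Briefing overlap.
Vendor Call starts after Architecture Interview ends — done with Architecture Interview.
Roadmap Briefing starts before Sprint Readout ends → Sprint Readout and Roadmap Briefing overlap.
Vendor Call starts after Sprint Readout ends — done with Sprint Readout.
Vendor Call starts after Roadmap Briefing ends — done with Roadmap Briefing.
Kickoff Meeting starts before Vendor Call ends → Vendor Call and Kickoff Meeting overlap.
Strategy Standup starts after Vendor Call ends — done with Vendor Call.
Strategy Standup starts after Kickoff Meeting ends — done with Kickoff Meeting.
Outreach Huddle starts before Strategy Standup ends → Strategy Standup and Outreach Huddle overlap.
Outreach Review starts after Strategy Standup ends.
Outreach Review starts after Outreach Huddle ends.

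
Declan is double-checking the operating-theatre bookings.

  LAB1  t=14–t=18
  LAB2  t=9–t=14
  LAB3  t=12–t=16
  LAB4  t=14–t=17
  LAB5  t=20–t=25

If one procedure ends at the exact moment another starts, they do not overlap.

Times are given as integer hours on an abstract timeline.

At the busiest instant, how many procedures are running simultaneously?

3

Walk through starts and ends in time order (an end at T is processed before a start at T):
t=9 start LAB2 → 1
t=12 start LAB3 → 2
t=14 end LAB2 → 1
t=14 start LAB1 → 2
t=14 start LAB4 → 3
t=16 end LAB3 → 2
t=17 end LAB4 → 1
t=18 end LAB1 → 0
t=20 start LAB5 → 1
t=25 end LAB5 → 0
Peak is 3, at t=14 (LAB1, LAB3, LAB4).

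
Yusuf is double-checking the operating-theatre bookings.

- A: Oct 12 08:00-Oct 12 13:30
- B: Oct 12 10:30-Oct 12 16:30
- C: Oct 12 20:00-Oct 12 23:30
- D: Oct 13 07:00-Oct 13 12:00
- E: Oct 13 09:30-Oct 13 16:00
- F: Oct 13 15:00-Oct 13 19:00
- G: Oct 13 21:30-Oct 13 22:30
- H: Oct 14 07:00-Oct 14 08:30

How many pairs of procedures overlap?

Sorted by start: A, B, C, D, E, F, G, H.
B starts before A ends → A and B overlap.
C starts after A ends, so nothing later overlaps A either.
C starts after B ends, so nothing later overlaps B either.
D starts after C ends, so nothing later overlaps C either.
E starts before D ends → D and E overlap.
F starts after D ends, so nothing later overlaps D either.
F starts before E ends → E and F overlap.
G starts after E ends, so nothing later overlaps E either.
G starts after F ends, so nothing later overlaps F either.
H starts after G ends.
Overlapping pairs: A & B, D & E, E & F — 3 in total.

3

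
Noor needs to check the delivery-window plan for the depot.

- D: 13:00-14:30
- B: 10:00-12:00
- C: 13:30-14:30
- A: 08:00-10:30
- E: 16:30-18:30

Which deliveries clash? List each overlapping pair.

A & B, C & D

Sorted by start: A, B, D, C, E.
B starts before A ends → A and B overlap.
D starts after A ends — done with A.
D starts after B ends — done with B.
C starts before D ends → D and C overlap.
E starts after D ends.
E starts after C ends.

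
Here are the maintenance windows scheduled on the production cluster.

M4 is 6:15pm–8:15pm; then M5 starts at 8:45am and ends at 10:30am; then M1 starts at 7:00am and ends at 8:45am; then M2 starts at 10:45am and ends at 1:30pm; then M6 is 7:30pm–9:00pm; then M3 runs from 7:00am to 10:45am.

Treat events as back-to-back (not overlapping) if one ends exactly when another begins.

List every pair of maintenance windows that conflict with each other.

M1 & M3, M3 & M5, M4 & M6

Sorted by start: M1, M3, M5, M2, M4, M6.
M3 starts before M1 ends → M1 and M3 overlap.
M5 starts exactly when M1 ends (back-to-back, no overlap); M1 is clear from here.
M5 starts before M3 ends → M3 and M5 overlap.
M2 starts exactly when M3 ends (back-to-back, no overlap); M3 is clear from here.
M2 starts after M5 ends; M5 is clear from here.
M4 starts after M2 ends; M2 is clear from here.
M6 starts before M4 ends → M4 and M6 overlap.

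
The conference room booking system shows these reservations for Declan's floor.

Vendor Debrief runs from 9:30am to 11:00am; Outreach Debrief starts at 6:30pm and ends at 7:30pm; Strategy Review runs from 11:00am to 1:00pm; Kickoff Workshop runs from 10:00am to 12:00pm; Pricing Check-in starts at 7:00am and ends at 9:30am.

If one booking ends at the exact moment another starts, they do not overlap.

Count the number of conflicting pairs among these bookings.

Two intervals overlap when each starts before the other ends.
Sorted by start: Pricing Check-in, Vendor Debrief, Kickoff Workshop, Strategy Review, Outreach Debrief.
Vendor Debrief starts exactly when Pricing Check-in ends (back-to-back, no overlap) — done with Pricing Check-in.
Kickoff Workshop starts before Vendor Debrief ends → Vendor Debrief and Kickoff Workshop overlap.
Strategy Review starts exactly when Vendor Debrief ends (back-to-back, no overlap) — done with Vendor Debrief.
Strategy Review starts before Kickoff Workshop ends → Kickoff Workshop and Strategy Review overlap.
Outreach Debrief starts after Kickoff Workshop ends.
Outreach Debrief starts after Strategy Review ends.
Overlapping pairs: Kickoff Workshop & Strategy Review, Kickoff Workshop & Vendor Debrief — 2 in total.

2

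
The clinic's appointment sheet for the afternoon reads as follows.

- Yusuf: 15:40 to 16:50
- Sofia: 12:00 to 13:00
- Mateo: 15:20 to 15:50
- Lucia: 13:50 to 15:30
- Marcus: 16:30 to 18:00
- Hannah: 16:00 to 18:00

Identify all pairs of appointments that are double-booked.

Hannah & Marcus, Hannah & Yusuf, Lucia & Mateo, Marcus & Yusuf, Mateo & Yusuf

Sorted by start: Sofia, Lucia, Mateo, Yusuf, Hannah, Marcus.
Lucia starts after Sofia ends, so nothing later overlaps Sofia either.
Mateo starts before Lucia ends → Lucia and Mateo overlap.
Yusuf starts after Lucia ends, so nothing later overlaps Lucia either.
Yusuf starts before Mateo ends → Mateo and Yusuf overlap.
Hannah starts after Mateo ends, so nothing later overlaps Mateo either.
Hannah starts before Yusuf ends → Yusuf and Hannah overlap.
Marcus starts before Yusuf ends → Yusuf and Marcus overlap.
Marcus starts before Hannah ends → Hannah and Marcus overlap.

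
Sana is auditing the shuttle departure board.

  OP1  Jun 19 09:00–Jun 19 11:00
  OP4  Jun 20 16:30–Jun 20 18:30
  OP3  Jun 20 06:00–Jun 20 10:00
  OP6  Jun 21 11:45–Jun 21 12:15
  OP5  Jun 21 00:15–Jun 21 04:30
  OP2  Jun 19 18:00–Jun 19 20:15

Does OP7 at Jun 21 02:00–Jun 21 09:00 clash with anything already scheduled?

Yes — it overlaps OP5

OP1: ends Jun 19 11:00 at or before OP7 starts Jun 21 02:00 → clear.
OP2: ends Jun 19 20:15 at or before OP7 starts Jun 21 02:00 → clear.
OP3: ends Jun 20 10:00 at or before OP7 starts Jun 21 02:00 → clear.
OP4: ends Jun 20 18:30 at or before OP7 starts Jun 21 02:00 → clear.
OP5: starts Jun 21 00:15 before OP7 ends Jun 21 09:00, and ends Jun 21 04:30 after OP7 starts Jun 21 02:00 → overlap.
OP6: starts Jun 21 11:45 at or after OP7 ends Jun 21 09:00 → clear.
OP7 overlaps OP5.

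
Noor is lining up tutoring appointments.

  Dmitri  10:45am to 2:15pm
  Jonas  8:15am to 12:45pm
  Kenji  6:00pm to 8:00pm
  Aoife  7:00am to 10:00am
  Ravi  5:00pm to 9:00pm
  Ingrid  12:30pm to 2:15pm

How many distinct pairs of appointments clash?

Sorted by start: Aoife, Jonas, Dmitri, Ingrid, Ravi, Kenji.
Jonas starts before Aoife ends → Aoife and Jonas overlap.
Dmitri starts after Aoife ends, so nothing later overlaps Aoife either.
Dmitri starts before Jonas ends → Jonas and Dmitri overlap.
Ingrid starts before Jonas ends → Jonas and Ingrid overlap.
Ravi starts after Jonas ends, so nothing later overlaps Jonas either.
Ingrid starts before Dmitri ends → Dmitri and Ingrid overlap.
Ravi starts after Dmitri ends, so nothing later overlaps Dmitri either.
Ravi starts after Ingrid ends, so nothing later overlaps Ingrid either.
Kenji starts before Ravi ends → Ravi and Kenji overlap.
Overlapping pairs: Aoife & Jonas, Dmitri & Ingrid, Dmitri & Jonas, Ingrid & Jonas, Kenji & Ravi — 5 in total.

5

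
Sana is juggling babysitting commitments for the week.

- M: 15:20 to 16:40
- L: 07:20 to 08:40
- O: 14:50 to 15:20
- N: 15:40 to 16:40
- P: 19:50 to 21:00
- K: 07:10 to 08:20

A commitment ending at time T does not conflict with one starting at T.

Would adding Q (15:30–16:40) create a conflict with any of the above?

Yes — it overlaps M, N

K: ends 08:20 at or before Q starts 15:30 → clear.
L: ends 08:40 at or before Q starts 15:30 → clear.
O: ends 15:20 at or before Q starts 15:30 → clear.
M: starts 15:20 before Q ends 16:40, and ends 16:40 after Q starts 15:30 → overlap.
N: starts 15:40 before Q ends 16:40, and ends 16:40 after Q starts 15:30 → overlap.
P: starts 19:50 at or after Q ends 16:40 → clear.
Q overlaps M, N.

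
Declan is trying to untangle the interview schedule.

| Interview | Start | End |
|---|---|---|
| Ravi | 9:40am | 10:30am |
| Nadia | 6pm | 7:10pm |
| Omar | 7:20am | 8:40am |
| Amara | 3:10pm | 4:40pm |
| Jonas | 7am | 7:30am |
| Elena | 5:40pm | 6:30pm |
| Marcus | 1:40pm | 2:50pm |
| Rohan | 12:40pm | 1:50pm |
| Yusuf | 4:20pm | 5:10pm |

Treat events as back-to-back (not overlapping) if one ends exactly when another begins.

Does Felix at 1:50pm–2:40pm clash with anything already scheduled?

Yes — it overlaps Marcus

Jonas: ends 7:30am at or before Felix starts 1:50pm → clear.
Omar: ends 8:40am at or before Felix starts 1:50pm → clear.
Ravi: ends 10:30am at or before Felix starts 1:50pm → clear.
Rohan: ends 1:50pm at or before Felix starts 1:50pm → clear.
Marcus: starts 1:40pm before Felix ends 2:40pm, and ends 2:50pm after Felix starts 1:50pm → overlap.
Amara: starts 3:10pm at or after Felix ends 2:40pm → clear.
Yusuf: starts 4:20pm at or after Felix ends 2:40pm → clear.
Elena: starts 5:40pm at or after Felix ends 2:40pm → clear.
Nadia: starts 6pm at or after Felix ends 2:40pm → clear.
Felix overlaps Marcus.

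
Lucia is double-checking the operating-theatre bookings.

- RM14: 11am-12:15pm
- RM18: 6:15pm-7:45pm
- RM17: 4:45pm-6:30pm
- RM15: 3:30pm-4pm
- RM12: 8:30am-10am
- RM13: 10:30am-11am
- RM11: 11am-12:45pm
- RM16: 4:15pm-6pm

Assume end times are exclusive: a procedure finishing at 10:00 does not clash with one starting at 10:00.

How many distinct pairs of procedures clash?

3

Sorted by start: RM12, RM13, RM11, RM14, RM15, RM16, RM17, RM18.
RM13 starts after RM12 ends, so nothing later overlaps RM12 either.
RM11 starts exactly when RM13 ends (back-to-back, no overlap), so nothing later overlaps RM13 either.
RM14 starts before RM11 ends → RM11 and RM14 overlap.
RM15 starts after RM11 ends, so nothing later overlaps RM11 either.
RM15 starts after RM14 ends, so nothing later overlaps RM14 either.
RM16 starts after RM15 ends, so nothing later overlaps RM15 either.
RM17 starts before RM16 ends → RM16 and RM17 overlap.
RM18 starts after RM16 ends.
RM18 starts before RM17 ends → RM17 and RM18 overlap.
Overlapping pairs: RM11 & RM14, RM16 & RM17, RM17 & RM18 — 3 in total.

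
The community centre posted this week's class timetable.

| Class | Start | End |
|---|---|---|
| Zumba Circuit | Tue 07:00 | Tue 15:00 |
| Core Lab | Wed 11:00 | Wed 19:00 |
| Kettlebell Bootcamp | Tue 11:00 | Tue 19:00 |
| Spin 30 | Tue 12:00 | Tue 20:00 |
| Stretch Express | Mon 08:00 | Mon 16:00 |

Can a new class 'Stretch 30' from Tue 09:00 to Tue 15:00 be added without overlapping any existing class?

Stretch Express: ends Mon 16:00 at or before Stretch 30 starts Tue 09:00 → clear.
Zumba Circuit: starts Tue 07:00 before Stretch 30 ends Tue 15:00, and ends Tue 15:00 after Stretch 30 starts Tue 09:00 → overlap.
Kettlebell Bootcamp: starts Tue 11:00 before Stretch 30 ends Tue 15:00, and ends Tue 19:00 after Stretch 30 starts Tue 09:00 → overlap.
Spin 30: starts Tue 12:00 before Stretch 30 ends Tue 15:00, and ends Tue 20:00 after Stretch 30 starts Tue 09:00 → overlap.
Core Lab: starts Wed 11:00 at or after Stretch 30 ends Tue 15:00 → clear.
Stretch 30 overlaps Kettlebell Bootcamp, Zumba Circuit, Spin 30.

No — it overlaps Kettlebell Bootcamp, Spin 30, Zumba Circuit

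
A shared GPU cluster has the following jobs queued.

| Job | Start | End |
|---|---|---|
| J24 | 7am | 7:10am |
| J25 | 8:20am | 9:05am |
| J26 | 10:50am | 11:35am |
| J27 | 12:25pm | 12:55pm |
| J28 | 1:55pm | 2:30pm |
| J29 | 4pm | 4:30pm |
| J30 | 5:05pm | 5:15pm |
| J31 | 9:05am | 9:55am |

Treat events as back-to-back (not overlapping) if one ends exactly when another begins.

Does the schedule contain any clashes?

No

Check each pair: they overlap iff neither finishes before the other starts.
Sorted by start: J24, J25, J31, J26, J27, J28, J29, J30.
J25 starts after J24 ends, so J24 has no further overlaps.
J31 starts exactly when J25 ends (back-to-back, no overlap), so J25 has no further overlaps.
J26 starts after J31 ends, so J31 has no further overlaps.
J27 starts after J26 ends, so J26 has no further overlaps.
J28 starts after J27 ends, so J27 has no further overlaps.
J29 starts after J28 ends, so J28 has no further overlaps.
J30 starts after J29 ends.
Every pair is clear; the schedule has no overlaps.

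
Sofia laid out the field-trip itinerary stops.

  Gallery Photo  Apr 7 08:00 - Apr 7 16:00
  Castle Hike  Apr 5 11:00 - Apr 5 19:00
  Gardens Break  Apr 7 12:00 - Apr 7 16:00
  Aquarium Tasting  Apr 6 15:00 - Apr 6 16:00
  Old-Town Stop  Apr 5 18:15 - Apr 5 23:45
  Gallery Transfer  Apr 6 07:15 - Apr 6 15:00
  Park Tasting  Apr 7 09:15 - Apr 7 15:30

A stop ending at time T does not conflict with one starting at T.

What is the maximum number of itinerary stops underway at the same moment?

3

Sweep the timeline, counting +1 at each start and −1 at each end (ends before starts at a tie):
Apr 5 11:00 start Castle Hike → 1
Apr 5 18:15 start Old-Town Stop → 2
Apr 5 19:00 end Castle Hike → 1
Apr 5 23:45 end Old-Town Stop → 0
Apr 6 07:15 start Gallery Transfer → 1
Apr 6 15:00 end Gallery Transfer → 0
Apr 6 15:00 start Aquarium Tasting → 1
Apr 6 16:00 end Aquarium Tasting → 0
Apr 7 08:00 start Gallery Photo → 1
Apr 7 09:15 start Park Tasting → 2
Apr 7 12:00 start Gardens Break → 3
Apr 7 15:30 end Park Tasting → 2
Apr 7 16:00 end Gallery Photo → 1
Apr 7 16:00 end Gardens Break → 0
Peak is 3, at Apr 7 12:00 (Gallery Photo, Gardens Break, Park Tasting).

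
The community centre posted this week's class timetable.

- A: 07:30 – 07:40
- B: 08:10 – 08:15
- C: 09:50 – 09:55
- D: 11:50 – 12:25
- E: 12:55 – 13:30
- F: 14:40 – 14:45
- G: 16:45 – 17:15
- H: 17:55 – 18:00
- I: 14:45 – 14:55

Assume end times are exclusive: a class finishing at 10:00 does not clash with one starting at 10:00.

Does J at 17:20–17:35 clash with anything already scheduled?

No — it doesn't clash with anything

A: ends 07:40 at or before J starts 17:20 → clear.
B: ends 08:15 at or before J starts 17:20 → clear.
C: ends 09:55 at or before J starts 17:20 → clear.
D: ends 12:25 at or before J starts 17:20 → clear.
E: ends 13:30 at or before J starts 17:20 → clear.
F: ends 14:45 at or before J starts 17:20 → clear.
I: ends 14:55 at or before J starts 17:20 → clear.
G: ends 17:15 at or before J starts 17:20 → clear.
H: starts 17:55 at or after J ends 17:35 → clear.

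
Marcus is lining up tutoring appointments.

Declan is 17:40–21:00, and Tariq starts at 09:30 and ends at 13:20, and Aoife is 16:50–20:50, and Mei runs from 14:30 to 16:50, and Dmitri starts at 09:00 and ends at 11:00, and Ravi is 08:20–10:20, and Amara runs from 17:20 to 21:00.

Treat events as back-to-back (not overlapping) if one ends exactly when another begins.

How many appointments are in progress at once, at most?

Sort all start/end points and keep a running count:
08:20 start Ravi → 1
09:00 start Dmitri → 2
09:30 start Tariq → 3
10:20 end Ravi → 2
11:00 end Dmitri → 1
13:20 end Tariq → 0
14:30 start Mei → 1
16:50 end Mei → 0
16:50 start Aoife → 1
17:20 start Amara → 2
17:40 start Declan → 3
20:50 end Aoife → 2
21:00 end Amara → 1
21:00 end Declan → 0
Peak is 3, at 09:30 (Dmitri, Ravi, Tariq).

3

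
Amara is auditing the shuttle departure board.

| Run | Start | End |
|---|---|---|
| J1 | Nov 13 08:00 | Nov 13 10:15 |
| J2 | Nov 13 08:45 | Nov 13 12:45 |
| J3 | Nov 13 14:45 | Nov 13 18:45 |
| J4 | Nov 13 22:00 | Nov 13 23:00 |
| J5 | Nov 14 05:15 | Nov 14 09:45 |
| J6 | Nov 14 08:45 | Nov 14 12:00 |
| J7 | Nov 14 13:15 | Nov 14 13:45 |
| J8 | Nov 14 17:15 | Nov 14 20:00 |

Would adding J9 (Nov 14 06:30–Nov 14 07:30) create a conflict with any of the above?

J1: ends Nov 13 10:15 at or before J9 starts Nov 14 06:30 → clear.
J2: ends Nov 13 12:45 at or before J9 starts Nov 14 06:30 → clear.
J3: ends Nov 13 18:45 at or before J9 starts Nov 14 06:30 → clear.
J4: ends Nov 13 23:00 at or before J9 starts Nov 14 06:30 → clear.
J5: starts Nov 14 05:15 before J9 ends Nov 14 07:30, and ends Nov 14 09:45 after J9 starts Nov 14 06:30 → overlap.
J6: starts Nov 14 08:45 at or after J9 ends Nov 14 07:30 → clear.
J7: starts Nov 14 13:15 at or after J9 ends Nov 14 07:30 → clear.
J8: starts Nov 14 17:15 at or after J9 ends Nov 14 07:30 → clear.
J9 overlaps J5.

Yes — it overlaps J5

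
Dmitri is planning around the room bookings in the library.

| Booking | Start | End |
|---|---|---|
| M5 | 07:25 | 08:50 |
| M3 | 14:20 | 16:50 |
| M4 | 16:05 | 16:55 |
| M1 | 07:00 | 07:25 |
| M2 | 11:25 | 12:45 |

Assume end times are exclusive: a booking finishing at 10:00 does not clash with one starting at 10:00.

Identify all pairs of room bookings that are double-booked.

M3 & M4

Sorted by start: M1, M5, M2, M3, M4.
M5 starts exactly when M1 ends (back-to-back, no overlap), so M1 has no further overlaps.
M2 starts after M5 ends, so M5 has no further overlaps.
M3 starts after M2 ends, so M2 has no further overlaps.
M4 starts before M3 ends → M3 and M4 overlap.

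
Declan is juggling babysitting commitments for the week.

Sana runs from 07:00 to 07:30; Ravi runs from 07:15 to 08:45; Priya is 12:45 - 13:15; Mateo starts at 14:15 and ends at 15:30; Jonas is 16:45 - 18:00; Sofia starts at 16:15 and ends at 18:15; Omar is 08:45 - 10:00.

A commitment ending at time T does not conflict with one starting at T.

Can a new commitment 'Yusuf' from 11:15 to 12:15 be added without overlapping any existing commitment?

Yes — the slot is free

Sana: ends 07:30 at or before Yusuf starts 11:15 → clear.
Ravi: ends 08:45 at or before Yusuf starts 11:15 → clear.
Omar: ends 10:00 at or before Yusuf starts 11:15 → clear.
Priya: starts 12:45 at or after Yusuf ends 12:15 → clear.
Mateo: starts 14:15 at or after Yusuf ends 12:15 → clear.
Sofia: starts 16:15 at or after Yusuf ends 12:15 → clear.
Jonas: starts 16:45 at or after Yusuf ends 12:15 → clear.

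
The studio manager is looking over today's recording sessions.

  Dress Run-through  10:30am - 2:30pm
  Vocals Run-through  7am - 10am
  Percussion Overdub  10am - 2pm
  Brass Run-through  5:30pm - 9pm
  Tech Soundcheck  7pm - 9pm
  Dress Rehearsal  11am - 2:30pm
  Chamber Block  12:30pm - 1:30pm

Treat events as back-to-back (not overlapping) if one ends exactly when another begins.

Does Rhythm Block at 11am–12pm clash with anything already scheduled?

Yes — it overlaps Dress Rehearsal, Dress Run-through, Percussion Overdub

Vocals Run-through: ends 10am at or before Rhythm Block starts 11am → clear.
Percussion Overdub: starts 10am before Rhythm Block ends 12pm, and ends 2pm after Rhythm Block starts 11am → overlap.
Dress Run-through: starts 10:30am before Rhythm Block ends 12pm, and ends 2:30pm after Rhythm Block starts 11am → overlap.
Dress Rehearsal: starts 11am before Rhythm Block ends 12pm, and ends 2:30pm after Rhythm Block starts 11am → overlap.
Chamber Block: starts 12:30pm at or after Rhythm Block ends 12pm → clear.
Brass Run-through: starts 5:30pm at or after Rhythm Block ends 12pm → clear.
Tech Soundcheck: starts 7pm at or after Rhythm Block ends 12pm → clear.
Rhythm Block overlaps Dress Rehearsal, Dress Run-through, Percussion Overdub.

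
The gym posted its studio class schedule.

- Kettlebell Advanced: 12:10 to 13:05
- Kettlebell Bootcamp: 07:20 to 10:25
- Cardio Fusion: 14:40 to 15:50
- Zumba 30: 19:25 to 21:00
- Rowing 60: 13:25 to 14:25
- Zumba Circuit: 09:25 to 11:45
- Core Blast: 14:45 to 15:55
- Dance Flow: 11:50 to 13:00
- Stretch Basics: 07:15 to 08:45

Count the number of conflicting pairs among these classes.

4

Sorted by start: Stretch Basics, Kettlebell Bootcamp, Zumba Circuit, Dance Flow, Kettlebell Advanced, Rowing 60, Cardio Fusion, Core Blast, Zumba 30.
Kettlebell Bootcamp starts before Stretch Basics ends → Stretch Basics and Kettlebell Bootcamp overlap.
Zumba Circuit starts after Stretch Basics ends, so Stretch Basics has no further overlaps.
Zumba Circuit starts before Kettlebell Bootcamp ends → Kettlebell Bootcamp and Zumba Circuit overlap.
Dance Flow starts after Kettlebell Bootcamp ends, so Kettlebell Bootcamp has no further overlaps.
Dance Flow starts after Zumba Circuit ends, so Zumba Circuit has no further overlaps.
Kettlebell Advanced starts before Dance Flow ends → Dance Flow and Kettlebell Advanced overlap.
Rowing 60 starts after Dance Flow ends, so Dance Flow has no further overlaps.
Rowing 60 starts after Kettlebell Advanced ends, so Kettlebell Advanced has no further overlaps.
Cardio Fusion starts after Rowing 60 ends, so Rowing 60 has no further overlaps.
Core Blast starts before Cardio Fusion ends → Cardio Fusion and Core Blast overlap.
Zumba 30 starts after Cardio Fusion ends.
Zumba 30 starts after Core Blast ends.
Overlapping pairs: Cardio Fusion & Core Blast, Dance Flow & Kettlebell Advanced, Kettlebell Bootcamp & Stretch Basics, Kettlebell Bootcamp & Zumba Circuit — 4 in total.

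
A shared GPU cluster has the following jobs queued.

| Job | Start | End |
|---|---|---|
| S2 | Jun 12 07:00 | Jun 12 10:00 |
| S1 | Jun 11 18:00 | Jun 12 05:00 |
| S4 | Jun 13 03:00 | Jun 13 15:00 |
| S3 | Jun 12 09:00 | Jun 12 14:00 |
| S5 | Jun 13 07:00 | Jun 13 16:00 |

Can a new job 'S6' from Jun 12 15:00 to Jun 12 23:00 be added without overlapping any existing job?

S1: ends Jun 12 05:00 at or before S6 starts Jun 12 15:00 → clear.
S2: ends Jun 12 10:00 at or before S6 starts Jun 12 15:00 → clear.
S3: ends Jun 12 14:00 at or before S6 starts Jun 12 15:00 → clear.
S4: starts Jun 13 03:00 at or after S6 ends Jun 12 23:00 → clear.
S5: starts Jun 13 07:00 at or after S6 ends Jun 12 23:00 → clear.

Yes — the slot is free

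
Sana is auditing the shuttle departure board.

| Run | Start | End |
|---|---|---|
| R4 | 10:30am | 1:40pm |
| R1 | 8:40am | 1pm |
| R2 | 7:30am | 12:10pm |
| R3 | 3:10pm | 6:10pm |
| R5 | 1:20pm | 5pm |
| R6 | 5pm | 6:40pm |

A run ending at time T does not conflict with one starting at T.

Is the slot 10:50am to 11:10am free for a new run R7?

No — it overlaps R1, R2, R4

R2: starts 7:30am before R7 ends 11:10am, and ends 12:10pm after R7 starts 10:50am → overlap.
R1: starts 8:40am before R7 ends 11:10am, and ends 1pm after R7 starts 10:50am → overlap.
R4: starts 10:30am before R7 ends 11:10am, and ends 1:40pm after R7 starts 10:50am → overlap.
R5: starts 1:20pm at or after R7 ends 11:10am → clear.
R3: starts 3:10pm at or after R7 ends 11:10am → clear.
R6: starts 5pm at or after R7 ends 11:10am → clear.
R7 overlaps R1, R2, R4.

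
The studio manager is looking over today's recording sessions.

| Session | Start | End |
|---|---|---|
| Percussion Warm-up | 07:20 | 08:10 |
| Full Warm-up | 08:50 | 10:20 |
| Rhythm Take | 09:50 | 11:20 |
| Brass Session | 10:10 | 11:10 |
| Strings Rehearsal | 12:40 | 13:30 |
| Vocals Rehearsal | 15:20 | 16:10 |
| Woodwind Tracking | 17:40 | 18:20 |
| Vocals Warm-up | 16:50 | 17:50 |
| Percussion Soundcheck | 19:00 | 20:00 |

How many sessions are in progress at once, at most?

Sort all start/end points and keep a running count:
07:20 start Percussion Warm-up → 1
08:10 end Percussion Warm-up → 0
08:50 start Full Warm-up → 1
09:50 start Rhythm Take → 2
10:10 start Brass Session → 3
10:20 end Full Warm-up → 2
11:10 end Brass Session → 1
11:20 end Rhythm Take → 0
12:40 start Strings Rehearsal → 1
13:30 end Strings Rehearsal → 0
15:20 start Vocals Rehearsal → 1
16:10 end Vocals Rehearsal → 0
16:50 start Vocals Warm-up → 1
17:40 start Woodwind Tracking → 2
17:50 end Vocals Warm-up → 1
18:20 end Woodwind Tracking → 0
19:00 start Percussion Soundcheck → 1
20:00 end Percussion Soundcheck → 0
Peak is 3, at 10:10 (Brass Session, Full Warm-up, Rhythm Take).

3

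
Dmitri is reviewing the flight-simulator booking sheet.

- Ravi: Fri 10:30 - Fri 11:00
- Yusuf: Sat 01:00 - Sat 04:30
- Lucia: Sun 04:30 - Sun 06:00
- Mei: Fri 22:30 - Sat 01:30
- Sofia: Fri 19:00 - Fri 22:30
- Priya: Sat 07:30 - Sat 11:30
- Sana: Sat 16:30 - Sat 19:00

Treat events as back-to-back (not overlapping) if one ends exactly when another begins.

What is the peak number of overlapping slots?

2

Walk through starts and ends in time order (an end at T is processed before a start at T):
Fri 10:30 start Ravi → 1
Fri 11:00 end Ravi → 0
Fri 19:00 start Sofia → 1
Fri 22:30 end Sofia → 0
Fri 22:30 start Mei → 1
Sat 01:00 start Yusuf → 2
Sat 01:30 end Mei → 1
Sat 04:30 end Yusuf → 0
Sat 07:30 start Priya → 1
Sat 11:30 end Priya → 0
Sat 16:30 start Sana → 1
Sat 19:00 end Sana → 0
Sun 04:30 start Lucia → 1
Sun 06:00 end Lucia → 0
Peak is 2, at Sat 01:00 (Mei, Yusuf).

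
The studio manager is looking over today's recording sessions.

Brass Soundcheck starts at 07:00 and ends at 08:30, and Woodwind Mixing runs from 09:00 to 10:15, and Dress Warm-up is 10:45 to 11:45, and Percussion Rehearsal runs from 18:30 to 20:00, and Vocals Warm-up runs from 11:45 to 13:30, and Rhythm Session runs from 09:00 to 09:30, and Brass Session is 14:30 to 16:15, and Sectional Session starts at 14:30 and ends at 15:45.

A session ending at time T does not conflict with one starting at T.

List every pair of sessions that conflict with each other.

Sorted by start: Brass Soundcheck, Rhythm Session, Woodwind Mixing, Dress Warm-up, Vocals Warm-up, Brass Session, Sectional Session, Percussion Rehearsal.
Rhythm Session starts after Brass Soundcheck ends, so nothing later overlaps Brass Soundcheck either.
Woodwind Mixing starts before Rhythm Session ends → Rhythm Session and Woodwind Mixing overlap.
Dress Warm-up starts after Rhythm Session ends, so nothing later overlaps Rhythm Session either.
Dress Warm-up starts after Woodwind Mixing ends, so nothing later overlaps Woodwind Mixing either.
Vocals Warm-up starts exactly when Dress Warm-up ends (back-to-back, no overlap), so nothing later overlaps Dress Warm-up either.
Brass Session starts after Vocals Warm-up ends, so nothing later overlaps Vocals Warm-up either.
Sectional Session starts before Brass Session ends → Brass Session and Sectional Session overlap.
Percussion Rehearsal starts after Brass Session ends.
Percussion Rehearsal starts after Sectional Session ends.

Brass Session & Sectional Session, Rhythm Session & Woodwind Mixing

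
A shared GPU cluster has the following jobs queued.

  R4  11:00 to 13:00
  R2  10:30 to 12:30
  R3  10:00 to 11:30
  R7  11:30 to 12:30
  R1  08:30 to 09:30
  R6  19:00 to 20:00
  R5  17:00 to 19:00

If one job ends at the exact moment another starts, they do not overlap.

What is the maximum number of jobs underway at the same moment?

3

Sweep the timeline, counting +1 at each start and −1 at each end (ends before starts at a tie):
08:30 start R1 → 1
09:30 end R1 → 0
10:00 start R3 → 1
10:30 start R2 → 2
11:00 start R4 → 3
11:30 end R3 → 2
11:30 start R7 → 3
12:30 end R2 → 2
12:30 end R7 → 1
13:00 end R4 → 0
17:00 start R5 → 1
19:00 end R5 → 0
19:00 start R6 → 1
20:00 end R6 → 0
Peak is 3, at 11:00 (R2, R3, R4).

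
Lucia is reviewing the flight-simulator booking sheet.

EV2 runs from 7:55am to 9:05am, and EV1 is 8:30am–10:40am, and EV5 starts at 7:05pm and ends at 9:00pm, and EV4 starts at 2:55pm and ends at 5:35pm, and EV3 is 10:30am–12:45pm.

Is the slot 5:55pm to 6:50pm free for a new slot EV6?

Yes — the slot is free

EV2: ends 9:05am at or before EV6 starts 5:55pm → clear.
EV1: ends 10:40am at or before EV6 starts 5:55pm → clear.
EV3: ends 12:45pm at or before EV6 starts 5:55pm → clear.
EV4: ends 5:35pm at or before EV6 starts 5:55pm → clear.
EV5: starts 7:05pm at or after EV6 ends 6:50pm → clear.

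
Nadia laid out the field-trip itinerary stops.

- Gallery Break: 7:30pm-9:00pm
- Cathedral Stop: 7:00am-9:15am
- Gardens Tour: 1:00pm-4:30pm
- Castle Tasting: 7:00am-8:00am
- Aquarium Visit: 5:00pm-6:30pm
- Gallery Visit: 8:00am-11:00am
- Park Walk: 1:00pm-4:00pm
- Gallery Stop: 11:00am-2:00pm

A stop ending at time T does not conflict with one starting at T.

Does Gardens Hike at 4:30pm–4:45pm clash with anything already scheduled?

No — it doesn't clash with anything

Castle Tasting: ends 8:00am at or before Gardens Hike starts 4:30pm → clear.
Cathedral Stop: ends 9:15am at or before Gardens Hike starts 4:30pm → clear.
Gallery Visit: ends 11:00am at or before Gardens Hike starts 4:30pm → clear.
Gallery Stop: ends 2:00pm at or before Gardens Hike starts 4:30pm → clear.
Park Walk: ends 4:00pm at or before Gardens Hike starts 4:30pm → clear.
Gardens Tour: ends 4:30pm at or before Gardens Hike starts 4:30pm → clear.
Aquarium Visit: starts 5:00pm at or after Gardens Hike ends 4:45pm → clear.
Gallery Break: starts 7:30pm at or after Gardens Hike ends 4:45pm → clear.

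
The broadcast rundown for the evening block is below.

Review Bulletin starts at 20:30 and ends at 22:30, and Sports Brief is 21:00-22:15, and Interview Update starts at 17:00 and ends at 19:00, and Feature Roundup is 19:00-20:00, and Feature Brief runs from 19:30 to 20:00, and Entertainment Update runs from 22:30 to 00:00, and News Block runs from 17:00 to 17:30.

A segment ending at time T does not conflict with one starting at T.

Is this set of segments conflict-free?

Sorted by start: Interview Update, News Block, Feature Roundup, Feature Brief, Review Bulletin, Sports Brief, Entertainment Update.
News Block starts before Interview Update ends → Interview Update and News Block overlap.
That's a conflict, so the schedule is not conflict-free.

No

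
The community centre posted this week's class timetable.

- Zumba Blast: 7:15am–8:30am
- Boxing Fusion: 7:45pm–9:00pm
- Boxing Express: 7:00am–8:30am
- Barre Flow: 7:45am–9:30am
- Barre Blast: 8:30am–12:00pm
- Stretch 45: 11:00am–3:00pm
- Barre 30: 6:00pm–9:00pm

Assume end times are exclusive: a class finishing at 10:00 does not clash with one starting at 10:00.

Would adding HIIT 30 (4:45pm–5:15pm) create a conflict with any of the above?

Boxing Express: ends 8:30am at or before HIIT 30 starts 4:45pm → clear.
Zumba Blast: ends 8:30am at or before HIIT 30 starts 4:45pm → clear.
Barre Flow: ends 9:30am at or before HIIT 30 starts 4:45pm → clear.
Barre Blast: ends 12:00pm at or before HIIT 30 starts 4:45pm → clear.
Stretch 45: ends 3:00pm at or before HIIT 30 starts 4:45pm → clear.
Barre 30: starts 6:00pm at or after HIIT 30 ends 5:15pm → clear.
Boxing Fusion: starts 7:45pm at or after HIIT 30 ends 5:15pm → clear.

No — it doesn't clash with anything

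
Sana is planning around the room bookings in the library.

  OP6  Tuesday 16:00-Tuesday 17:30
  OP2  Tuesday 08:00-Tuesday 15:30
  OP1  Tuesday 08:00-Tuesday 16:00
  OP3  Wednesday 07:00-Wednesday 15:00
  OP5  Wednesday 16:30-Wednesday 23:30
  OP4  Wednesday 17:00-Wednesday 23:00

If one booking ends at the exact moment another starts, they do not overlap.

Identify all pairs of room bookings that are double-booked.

OP1 & OP2, OP4 & OP5

Sorted by start: OP1, OP2, OP6, OP3, OP5, OP4.
OP2 starts before OP1 ends → OP1 and OP2 overlap.
OP6 starts exactly when OP1 ends (back-to-back, no overlap), so nothing later overlaps OP1 either.
OP6 starts after OP2 ends, so nothing later overlaps OP2 either.
OP3 starts after OP6 ends, so nothing later overlaps OP6 either.
OP5 starts after OP3 ends, so nothing later overlaps OP3 either.
OP4 starts before OP5 ends → OP5 and OP4 overlap.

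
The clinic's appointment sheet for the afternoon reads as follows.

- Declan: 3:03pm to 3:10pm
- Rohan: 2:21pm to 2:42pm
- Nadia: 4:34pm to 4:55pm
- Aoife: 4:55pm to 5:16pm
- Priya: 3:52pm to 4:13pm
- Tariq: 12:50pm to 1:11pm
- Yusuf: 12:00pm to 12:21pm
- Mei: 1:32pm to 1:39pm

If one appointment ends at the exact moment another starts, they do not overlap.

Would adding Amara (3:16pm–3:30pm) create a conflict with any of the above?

No — it doesn't clash with anything

Yusuf: ends 12:21pm at or before Amara starts 3:16pm → clear.
Tariq: ends 1:11pm at or before Amara starts 3:16pm → clear.
Mei: ends 1:39pm at or before Amara starts 3:16pm → clear.
Rohan: ends 2:42pm at or before Amara starts 3:16pm → clear.
Declan: ends 3:10pm at or before Amara starts 3:16pm → clear.
Priya: starts 3:52pm at or after Amara ends 3:30pm → clear.
Nadia: starts 4:34pm at or after Amara ends 3:30pm → clear.
Aoife: starts 4:55pm at or after Amara ends 3:30pm → clear.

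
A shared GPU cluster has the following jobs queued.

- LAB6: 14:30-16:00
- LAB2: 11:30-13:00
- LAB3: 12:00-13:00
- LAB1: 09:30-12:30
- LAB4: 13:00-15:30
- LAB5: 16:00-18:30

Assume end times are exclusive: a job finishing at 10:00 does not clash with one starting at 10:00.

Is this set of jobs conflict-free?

No

Two intervals overlap when each starts before the other ends.
Sorted by start: LAB1, LAB2, LAB3, LAB4, LAB6, LAB5.
LAB2 starts before LAB1 ends → LAB1 and LAB2 overlap.
That's a conflict, so the schedule is not conflict-free.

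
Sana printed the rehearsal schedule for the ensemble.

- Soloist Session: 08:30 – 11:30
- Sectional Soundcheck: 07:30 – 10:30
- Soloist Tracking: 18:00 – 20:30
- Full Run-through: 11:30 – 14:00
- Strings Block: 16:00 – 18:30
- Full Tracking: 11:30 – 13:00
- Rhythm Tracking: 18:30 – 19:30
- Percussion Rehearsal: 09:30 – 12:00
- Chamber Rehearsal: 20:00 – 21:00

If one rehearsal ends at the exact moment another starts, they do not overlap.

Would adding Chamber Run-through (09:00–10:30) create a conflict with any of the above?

Yes — it overlaps Percussion Rehearsal, Sectional Soundcheck, Soloist Session

Sectional Soundcheck: starts 07:30 before Chamber Run-through ends 10:30, and ends 10:30 after Chamber Run-through starts 09:00 → overlap.
Soloist Session: starts 08:30 before Chamber Run-through ends 10:30, and ends 11:30 after Chamber Run-through starts 09:00 → overlap.
Percussion Rehearsal: starts 09:30 before Chamber Run-through ends 10:30, and ends 12:00 after Chamber Run-through starts 09:00 → overlap.
Full Run-through: starts 11:30 at or after Chamber Run-through ends 10:30 → clear.
Full Tracking: starts 11:30 at or after Chamber Run-through ends 10:30 → clear.
Strings Block: starts 16:00 at or after Chamber Run-through ends 10:30 → clear.
Soloist Tracking: starts 18:00 at or after Chamber Run-through ends 10:30 → clear.
Rhythm Tracking: starts 18:30 at or after Chamber Run-through ends 10:30 → clear.
Chamber Rehearsal: starts 20:00 at or after Chamber Run-through ends 10:30 → clear.
Chamber Run-through overlaps Sectional Soundcheck, Soloist Session, Percussion Rehearsal.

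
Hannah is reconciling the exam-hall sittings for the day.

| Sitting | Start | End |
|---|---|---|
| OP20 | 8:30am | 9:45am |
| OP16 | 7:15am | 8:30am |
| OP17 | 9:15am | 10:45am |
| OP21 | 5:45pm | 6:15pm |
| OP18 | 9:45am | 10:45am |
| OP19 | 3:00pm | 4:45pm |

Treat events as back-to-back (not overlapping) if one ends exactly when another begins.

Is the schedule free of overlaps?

No

Check each pair: they overlap iff neither finishes before the other starts.
Sorted by start: OP16, OP20, OP17, OP18, OP19, OP21.
OP20 starts exactly when OP16 ends (back-to-back, no overlap) — done with OP16.
OP17 starts before OP20 ends → OP20 and OP17 overlap.
That's a conflict, so the schedule is not conflict-free.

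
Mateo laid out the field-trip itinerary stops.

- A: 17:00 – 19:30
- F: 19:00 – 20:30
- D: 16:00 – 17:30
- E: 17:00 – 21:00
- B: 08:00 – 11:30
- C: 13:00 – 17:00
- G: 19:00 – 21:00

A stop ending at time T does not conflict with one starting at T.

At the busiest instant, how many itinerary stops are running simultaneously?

Sort all start/end points and keep a running count:
08:00 start B → 1
11:30 end B → 0
13:00 start C → 1
16:00 start D → 2
17:00 end C → 1
17:00 start A → 2
17:00 start E → 3
17:30 end D → 2
19:00 start F → 3
19:00 start G → 4
19:30 end A → 3
20:30 end F → 2
21:00 end E → 1
21:00 end G → 0
Peak is 4, at 19:00 (A, E, F, G).

4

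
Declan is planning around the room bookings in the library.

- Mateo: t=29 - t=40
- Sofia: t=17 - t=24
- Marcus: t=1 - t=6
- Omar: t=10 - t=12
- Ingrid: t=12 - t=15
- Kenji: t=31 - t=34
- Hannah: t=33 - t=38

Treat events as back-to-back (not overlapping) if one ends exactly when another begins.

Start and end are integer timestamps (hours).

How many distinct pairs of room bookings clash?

Two intervals overlap when each starts before the other ends.
Sorted by start: Marcus, Omar, Ingrid, Sofia, Mateo, Kenji, Hannah.
Omar starts after Marcus ends, so nothing later overlaps Marcus either.
Ingrid starts exactly when Omar ends (back-to-back, no overlap), so nothing later overlaps Omar either.
Sofia starts after Ingrid ends, so nothing later overlaps Ingrid either.
Mateo starts after Sofia ends, so nothing later overlaps Sofia either.
Kenji starts before Mateo ends → Mateo and Kenji overlap.
Hannah starts before Mateo ends → Mateo and Hannah overlap.
Hannah starts before Kenji ends → Kenji and Hannah overlap.
Overlapping pairs: Hannah & Kenji, Hannah & Mateo, Kenji & Mateo — 3 in total.

3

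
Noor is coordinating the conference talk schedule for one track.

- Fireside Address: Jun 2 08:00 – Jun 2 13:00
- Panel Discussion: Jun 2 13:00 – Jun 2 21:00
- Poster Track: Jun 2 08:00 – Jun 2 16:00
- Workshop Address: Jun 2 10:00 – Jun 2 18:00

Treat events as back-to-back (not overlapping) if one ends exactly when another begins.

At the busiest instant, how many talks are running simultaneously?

Sort all start/end points and keep a running count:
Jun 2 08:00 start Fireside Address → 1
Jun 2 08:00 start Poster Track → 2
Jun 2 10:00 start Workshop Address → 3
Jun 2 13:00 end Fireside Address → 2
Jun 2 13:00 start Panel Discussion → 3
Jun 2 16:00 end Poster Track → 2
Jun 2 18:00 end Workshop Address → 1
Jun 2 21:00 end Panel Discussion → 0
Peak is 3, at Jun 2 10:00 (Fireside Address, Poster Track, Workshop Address).

3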